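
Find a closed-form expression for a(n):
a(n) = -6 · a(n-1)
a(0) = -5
Pure geometric recurrence with ratio -6.
By induction a(n) = a(0) · (-6)^n = - 5 \left(-6\right)^{n}.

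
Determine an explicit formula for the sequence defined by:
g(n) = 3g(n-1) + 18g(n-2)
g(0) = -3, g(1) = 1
Characteristic equation: x² - 3x - 18 = 0, which factors as (x - (-3))(x - (6)) = 0.
Roots r₁ = -3, r₂ = 6 (distinct).
General solution: g(n) = A·(-3)^n + B·(6)^n.
From g(0) = -3: A + B = -3.
From g(1) = 1: -3A + 6B = 1.
Solving: A = - \frac{19}{9}, B = - \frac{8}{9}.
So g(n) = - \frac{19 \left(-3\right)^{n}}{9} - \frac{8 \cdot 6^{n}}{9}.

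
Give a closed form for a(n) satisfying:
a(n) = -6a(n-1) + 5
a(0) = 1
First-order linear non-homogeneous.
Homogeneous solution: a_h(n) = A·(-6)^n.
Try constant particular solution a_p = K: K = -6K + 5 ⇒ K = \frac{5}{7}.
General: a(n) = A·(-6)^n + \frac{5}{7}.
Apply a(0) = 1: A + \frac{5}{7} = 1 ⇒ A = \frac{2}{7}.
So a(n) = \frac{2 \left(-6\right)^{n}}{7} + \frac{5}{7}.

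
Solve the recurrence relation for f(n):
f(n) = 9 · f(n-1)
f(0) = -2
Pure geometric recurrence with ratio 9.
By induction f(n) = f(0) · (9)^n = - 2 \cdot 9^{n}.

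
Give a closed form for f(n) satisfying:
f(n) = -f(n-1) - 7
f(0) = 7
First-order linear non-homogeneous.
Homogeneous solution: f_h(n) = A·(-1)^n.
Try constant particular solution f_p = K: K = -K - 7 ⇒ K = - \frac{7}{2}.
General: f(n) = A·(-1)^n - \frac{7}{2}.
Apply f(0) = 7: A - \frac{7}{2} = 7 ⇒ A = \frac{21}{2}.
So f(n) = \frac{21 \left(-1\right)^{n}}{2} - \frac{7}{2}.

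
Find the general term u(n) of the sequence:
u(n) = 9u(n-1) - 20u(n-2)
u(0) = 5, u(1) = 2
Characteristic equation: x² - 9x + 20 = 0, which factors as (x - (4))(x - (5)) = 0.
Roots r₁ = 4, r₂ = 5 (distinct).
General solution: u(n) = A·(4)^n + B·(5)^n.
From u(0) = 5: A + B = 5.
From u(1) = 2: 4A + 5B = 2.
Solving: A = 23, B = -18.
So u(n) = 23 \cdot 4^{n} - 18 \cdot 5^{n}.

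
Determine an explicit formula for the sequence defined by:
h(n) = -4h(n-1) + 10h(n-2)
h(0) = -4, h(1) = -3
Characteristic equation: x² + 4x - 10 = 0.
Discriminant Δ = (-4)² + 4·(10) = 56.
Roots r₁,₂ = (-4 ± √56)/2, so r₁ = -2 + \sqrt{14}, r₂ = - \sqrt{14} - 2.
General solution: h(n) = A·r₁^n + B·r₂^n.
From the initial conditions, A + B = -4 and r₁A + r₂B = -3.
Since r₁ - r₂ = √56: A = (-3 - (-4)r₂)/√56 = -2 - \frac{11 \sqrt{14}}{28}, and B = -4 - A = -2 + \frac{11 \sqrt{14}}{28}.
So h(n) = \left(-2 - \frac{11 \sqrt{14}}{28}\right)\left(-2 + \sqrt{14}\right)^n + \left(-2 + \frac{11 \sqrt{14}}{28}\right)\left(- \sqrt{14} - 2\right)^n.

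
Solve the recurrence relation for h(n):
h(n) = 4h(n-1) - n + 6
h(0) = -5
First-order linear with linear forcing.
Homogeneous solution: h_h(n) = A·(4)^n.
Try particular h_p(n) = pn + q. Substituting:
  pn + q = 4(p(n-1) + q) - n + 6.
Matching the n-coefficient: p = 4p - 1 ⇒ p = \frac{1}{3}.
Matching constants: q = -4p + 4q + 6 ⇒ q = - \frac{14}{9}.
General: h(n) = A·(4)^n + \frac{n}{3} - \frac{14}{9}.
Apply h(0) = -5: A - \frac{14}{9} = -5 ⇒ A = - \frac{31}{9}.
So h(n) = - \frac{31 \cdot 4^{n}}{9} + \frac{n}{3} - \frac{14}{9}.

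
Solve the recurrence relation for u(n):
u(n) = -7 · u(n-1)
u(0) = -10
Pure geometric recurrence with ratio -7.
By induction u(n) = u(0) · (-7)^n = - 10 \left(-7\right)^{n}.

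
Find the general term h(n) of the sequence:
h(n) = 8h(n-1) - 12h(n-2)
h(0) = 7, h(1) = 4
Characteristic equation: x² - 8x + 12 = 0, which factors as (x - (6))(x - (2)) = 0.
Roots r₁ = 6, r₂ = 2 (distinct).
General solution: h(n) = A·(6)^n + B·(2)^n.
From h(0) = 7: A + B = 7.
From h(1) = 4: 6A + 2B = 4.
Solving: A = - \frac{5}{2}, B = \frac{19}{2}.
So h(n) = \frac{19 \cdot 2^{n}}{2} - \frac{5 \cdot 6^{n}}{2}.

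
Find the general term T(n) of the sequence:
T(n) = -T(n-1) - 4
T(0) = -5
First-order linear non-homogeneous.
Homogeneous solution: T_h(n) = A·(-1)^n.
Try constant particular solution T_p = K: K = -K - 4 ⇒ K = -2.
General: T(n) = A·(-1)^n - 2.
Apply T(0) = -5: A - 2 = -5 ⇒ A = -3.
So T(n) = - 3 \left(-1\right)^{n} - 2.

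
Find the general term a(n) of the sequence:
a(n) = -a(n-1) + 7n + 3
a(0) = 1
First-order linear with linear forcing.
Homogeneous solution: a_h(n) = A·(-1)^n.
Try particular a_p(n) = pn + q. Substituting:
  pn + q = -(p(n-1) + q) + 7n + 3.
Matching the n-coefficient: p = -p + 7 ⇒ p = \frac{7}{2}.
Matching constants: q = p - q + 3 ⇒ q = \frac{13}{4}.
General: a(n) = A·(-1)^n + \frac{7 n}{2} + \frac{13}{4}.
Apply a(0) = 1: A + \frac{13}{4} = 1 ⇒ A = - \frac{9}{4}.
So a(n) = - \frac{9 \left(-1\right)^{n}}{4} + \frac{7 n}{2} + \frac{13}{4}.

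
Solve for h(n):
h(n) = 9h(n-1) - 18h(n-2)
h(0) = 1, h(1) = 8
Characteristic equation: x² - 9x + 18 = 0, which factors as (x - (3))(x - (6)) = 0.
Roots r₁ = 3, r₂ = 6 (distinct).
General solution: h(n) = A·(3)^n + B·(6)^n.
From h(0) = 1: A + B = 1.
From h(1) = 8: 3A + 6B = 8.
Solving: A = - \frac{2}{3}, B = \frac{5}{3}.
So h(n) = - \frac{2 \cdot 3^{n}}{3} + \frac{5 \cdot 6^{n}}{3}.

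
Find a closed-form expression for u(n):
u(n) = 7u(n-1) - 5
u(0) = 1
First-order linear non-homogeneous.
Homogeneous solution: u_h(n) = A·(7)^n.
Try constant particular solution u_p = K: K = 7K - 5 ⇒ K = \frac{5}{6}.
General: u(n) = A·(7)^n + \frac{5}{6}.
Apply u(0) = 1: A + \frac{5}{6} = 1 ⇒ A = \frac{1}{6}.
So u(n) = \frac{7^{n}}{6} + \frac{5}{6}.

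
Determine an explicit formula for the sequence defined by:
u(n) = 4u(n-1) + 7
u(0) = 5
First-order linear non-homogeneous.
Homogeneous solution: u_h(n) = A·(4)^n.
Try constant particular solution u_p = K: K = 4K + 7 ⇒ K = - \frac{7}{3}.
General: u(n) = A·(4)^n - \frac{7}{3}.
Apply u(0) = 5: A - \frac{7}{3} = 5 ⇒ A = \frac{22}{3}.
So u(n) = \frac{22 \cdot 4^{n}}{3} - \frac{7}{3}.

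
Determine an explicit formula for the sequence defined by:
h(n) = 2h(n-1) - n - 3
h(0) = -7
First-order linear with linear forcing.
Homogeneous solution: h_h(n) = A·(2)^n.
Try particular h_p(n) = pn + q. Substituting:
  pn + q = 2(p(n-1) + q) - n - 3.
Matching the n-coefficient: p = 2p - 1 ⇒ p = 1.
Matching constants: q = -2p + 2q - 3 ⇒ q = 5.
General: h(n) = A·(2)^n + n + 5.
Apply h(0) = -7: A + 5 = -7 ⇒ A = -12.
So h(n) = - 12 \cdot 2^{n} + n + 5.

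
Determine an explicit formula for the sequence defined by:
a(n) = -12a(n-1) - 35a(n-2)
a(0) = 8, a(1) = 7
Characteristic equation: x² + 12x + 35 = 0, which factors as (x - (-5))(x - (-7)) = 0.
Roots r₁ = -5, r₂ = -7 (distinct).
General solution: a(n) = A·(-5)^n + B·(-7)^n.
From a(0) = 8: A + B = 8.
From a(1) = 7: -5A - 7B = 7.
Solving: A = \frac{63}{2}, B = - \frac{47}{2}.
So a(n) = \frac{63 \left(-5\right)^{n}}{2} - \frac{47 \left(-7\right)^{n}}{2}.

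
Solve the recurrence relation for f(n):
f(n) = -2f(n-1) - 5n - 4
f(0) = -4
First-order linear with linear forcing.
Homogeneous solution: f_h(n) = A·(-2)^n.
Try particular f_p(n) = pn + q. Substituting:
  pn + q = -2(p(n-1) + q) - 5n - 4.
Matching the n-coefficient: p = -2p - 5 ⇒ p = - \frac{5}{3}.
Matching constants: q = 2p - 2q - 4 ⇒ q = - \frac{22}{9}.
General: f(n) = A·(-2)^n - \frac{5 n}{3} - \frac{22}{9}.
Apply f(0) = -4: A - \frac{22}{9} = -4 ⇒ A = - \frac{14}{9}.
So f(n) = - \frac{14 \left(-2\right)^{n}}{9} - \frac{5 n}{3} - \frac{22}{9}.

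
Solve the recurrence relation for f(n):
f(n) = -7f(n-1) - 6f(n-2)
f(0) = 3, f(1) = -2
Characteristic equation: x² + 7x + 6 = 0, which factors as (x - (-6))(x - (-1)) = 0.
Roots r₁ = -6, r₂ = -1 (distinct).
General solution: f(n) = A·(-6)^n + B·(-1)^n.
From f(0) = 3: A + B = 3.
From f(1) = -2: -6A - B = -2.
Solving: A = - \frac{1}{5}, B = \frac{16}{5}.
So f(n) = \frac{16 \left(-1\right)^{n}}{5} - \frac{\left(-6\right)^{n}}{5}.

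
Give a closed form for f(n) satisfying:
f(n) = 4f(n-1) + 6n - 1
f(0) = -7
First-order linear with linear forcing.
Homogeneous solution: f_h(n) = A·(4)^n.
Try particular f_p(n) = pn + q. Substituting:
  pn + q = 4(p(n-1) + q) + 6n - 1.
Matching the n-coefficient: p = 4p + 6 ⇒ p = -2.
Matching constants: q = -4p + 4q - 1 ⇒ q = - \frac{7}{3}.
General: f(n) = A·(4)^n - 2 n - \frac{7}{3}.
Apply f(0) = -7: A - \frac{7}{3} = -7 ⇒ A = - \frac{14}{3}.
So f(n) = - \frac{14 \cdot 4^{n}}{3} - 2 n - \frac{7}{3}.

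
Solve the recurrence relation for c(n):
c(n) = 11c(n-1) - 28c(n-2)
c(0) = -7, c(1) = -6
Characteristic equation: x² - 11x + 28 = 0, which factors as (x - (4))(x - (7)) = 0.
Roots r₁ = 4, r₂ = 7 (distinct).
General solution: c(n) = A·(4)^n + B·(7)^n.
From c(0) = -7: A + B = -7.
From c(1) = -6: 4A + 7B = -6.
Solving: A = - \frac{43}{3}, B = \frac{22}{3}.
So c(n) = - \frac{43 \cdot 4^{n}}{3} + \frac{22 \cdot 7^{n}}{3}.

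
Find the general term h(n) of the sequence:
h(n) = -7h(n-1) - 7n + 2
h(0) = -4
First-order linear with linear forcing.
Homogeneous solution: h_h(n) = A·(-7)^n.
Try particular h_p(n) = pn + q. Substituting:
  pn + q = -7(p(n-1) + q) - 7n + 2.
Matching the n-coefficient: p = -7p - 7 ⇒ p = - \frac{7}{8}.
Matching constants: q = 7p - 7q + 2 ⇒ q = - \frac{33}{64}.
General: h(n) = A·(-7)^n - \frac{7 n}{8} - \frac{33}{64}.
Apply h(0) = -4: A - \frac{33}{64} = -4 ⇒ A = - \frac{223}{64}.
So h(n) = - \frac{223 \left(-7\right)^{n}}{64} - \frac{7 n}{8} - \frac{33}{64}.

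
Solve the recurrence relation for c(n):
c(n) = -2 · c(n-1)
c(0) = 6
Pure geometric recurrence with ratio -2.
By induction c(n) = c(0) · (-2)^n = 6 \left(-2\right)^{n}.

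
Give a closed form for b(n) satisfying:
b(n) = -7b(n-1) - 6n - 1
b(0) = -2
First-order linear with linear forcing.
Homogeneous solution: b_h(n) = A·(-7)^n.
Try particular b_p(n) = pn + q. Substituting:
  pn + q = -7(p(n-1) + q) - 6n - 1.
Matching the n-coefficient: p = -7p - 6 ⇒ p = - \frac{3}{4}.
Matching constants: q = 7p - 7q - 1 ⇒ q = - \frac{25}{32}.
General: b(n) = A·(-7)^n - \frac{3 n}{4} - \frac{25}{32}.
Apply b(0) = -2: A - \frac{25}{32} = -2 ⇒ A = - \frac{39}{32}.
So b(n) = - \frac{39 \left(-7\right)^{n}}{32} - \frac{3 n}{4} - \frac{25}{32}.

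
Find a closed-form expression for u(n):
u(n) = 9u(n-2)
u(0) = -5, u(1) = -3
Characteristic equation: x² - 9 = 0, which factors as (x - (3))(x - (-3)) = 0.
Roots r₁ = 3, r₂ = -3 (distinct).
General solution: u(n) = A·(3)^n + B·(-3)^n.
From u(0) = -5: A + B = -5.
From u(1) = -3: 3A - 3B = -3.
Solving: A = -3, B = -2.
So u(n) = - 2 \left(-3\right)^{n} - 3 \cdot 3^{n}.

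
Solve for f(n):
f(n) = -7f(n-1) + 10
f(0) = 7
First-order linear non-homogeneous.
Homogeneous solution: f_h(n) = A·(-7)^n.
Try constant particular solution f_p = K: K = -7K + 10 ⇒ K = \frac{5}{4}.
General: f(n) = A·(-7)^n + \frac{5}{4}.
Apply f(0) = 7: A + \frac{5}{4} = 7 ⇒ A = \frac{23}{4}.
So f(n) = \frac{23 \left(-7\right)^{n}}{4} + \frac{5}{4}.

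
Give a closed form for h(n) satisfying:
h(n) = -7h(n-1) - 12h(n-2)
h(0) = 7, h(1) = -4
Characteristic equation: x² + 7x + 12 = 0, which factors as (x - (-4))(x - (-3)) = 0.
Roots r₁ = -4, r₂ = -3 (distinct).
General solution: h(n) = A·(-4)^n + B·(-3)^n.
From h(0) = 7: A + B = 7.
From h(1) = -4: -4A - 3B = -4.
Solving: A = -17, B = 24.
So h(n) = 24 \left(-3\right)^{n} - 17 \left(-4\right)^{n}.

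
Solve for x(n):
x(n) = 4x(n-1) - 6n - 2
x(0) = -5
First-order linear with linear forcing.
Homogeneous solution: x_h(n) = A·(4)^n.
Try particular x_p(n) = pn + q. Substituting:
  pn + q = 4(p(n-1) + q) - 6n - 2.
Matching the n-coefficient: p = 4p - 6 ⇒ p = 2.
Matching constants: q = -4p + 4q - 2 ⇒ q = \frac{10}{3}.
General: x(n) = A·(4)^n + 2 n + \frac{10}{3}.
Apply x(0) = -5: A + \frac{10}{3} = -5 ⇒ A = - \frac{25}{3}.
So x(n) = - \frac{25 \cdot 4^{n}}{3} + 2 n + \frac{10}{3}.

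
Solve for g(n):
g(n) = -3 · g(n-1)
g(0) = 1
Pure geometric recurrence with ratio -3.
By induction g(n) = g(0) · (-3)^n = \left(-3\right)^{n}.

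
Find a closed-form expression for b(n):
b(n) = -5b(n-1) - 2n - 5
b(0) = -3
First-order linear with linear forcing.
Homogeneous solution: b_h(n) = A·(-5)^n.
Try particular b_p(n) = pn + q. Substituting:
  pn + q = -5(p(n-1) + q) - 2n - 5.
Matching the n-coefficient: p = -5p - 2 ⇒ p = - \frac{1}{3}.
Matching constants: q = 5p - 5q - 5 ⇒ q = - \frac{10}{9}.
General: b(n) = A·(-5)^n - \frac{n}{3} - \frac{10}{9}.
Apply b(0) = -3: A - \frac{10}{9} = -3 ⇒ A = - \frac{17}{9}.
So b(n) = - \frac{17 \left(-5\right)^{n}}{9} - \frac{n}{3} - \frac{10}{9}.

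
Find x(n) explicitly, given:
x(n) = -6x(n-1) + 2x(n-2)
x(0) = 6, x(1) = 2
Characteristic equation: x² + 6x - 2 = 0.
Discriminant Δ = (-6)² + 4·(2) = 44.
Roots r₁,₂ = (-6 ± √44)/2, so r₁ = -3 + \sqrt{11}, r₂ = - \sqrt{11} - 3.
General solution: x(n) = A·r₁^n + B·r₂^n.
From the initial conditions, A + B = 6 and r₁A + r₂B = 2.
Since r₁ - r₂ = √44: A = (2 - (6)r₂)/√44 = 3 + \frac{10 \sqrt{11}}{11}, and B = 6 - A = 3 - \frac{10 \sqrt{11}}{11}.
So x(n) = \left(3 + \frac{10 \sqrt{11}}{11}\right)\left(-3 + \sqrt{11}\right)^n + \left(3 - \frac{10 \sqrt{11}}{11}\right)\left(- \sqrt{11} - 3\right)^n.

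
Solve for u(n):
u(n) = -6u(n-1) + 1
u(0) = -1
First-order linear non-homogeneous.
Homogeneous solution: u_h(n) = A·(-6)^n.
Try constant particular solution u_p = K: K = -6K + 1 ⇒ K = \frac{1}{7}.
General: u(n) = A·(-6)^n + \frac{1}{7}.
Apply u(0) = -1: A + \frac{1}{7} = -1 ⇒ A = - \frac{8}{7}.
So u(n) = \frac{1}{7} - \frac{8 \left(-6\right)^{n}}{7}.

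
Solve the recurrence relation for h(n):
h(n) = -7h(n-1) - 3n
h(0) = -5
First-order linear with linear forcing.
Homogeneous solution: h_h(n) = A·(-7)^n.
Try particular h_p(n) = pn + q. Substituting:
  pn + q = -7(p(n-1) + q) - 3n.
Matching the n-coefficient: p = -7p - 3 ⇒ p = - \frac{3}{8}.
Matching constants: q = 7p - 7q ⇒ q = - \frac{21}{64}.
General: h(n) = A·(-7)^n - \frac{3 n}{8} - \frac{21}{64}.
Apply h(0) = -5: A - \frac{21}{64} = -5 ⇒ A = - \frac{299}{64}.
So h(n) = - \frac{299 \left(-7\right)^{n}}{64} - \frac{3 n}{8} - \frac{21}{64}.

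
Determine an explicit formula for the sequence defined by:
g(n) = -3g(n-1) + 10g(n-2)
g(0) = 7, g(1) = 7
Characteristic equation: x² + 3x - 10 = 0, which factors as (x - (2))(x - (-5)) = 0.
Roots r₁ = 2, r₂ = -5 (distinct).
General solution: g(n) = A·(2)^n + B·(-5)^n.
From g(0) = 7: A + B = 7.
From g(1) = 7: 2A - 5B = 7.
Solving: A = 6, B = 1.
So g(n) = \left(-5\right)^{n} + 6 \cdot 2^{n}.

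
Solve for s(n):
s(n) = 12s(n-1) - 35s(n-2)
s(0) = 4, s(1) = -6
Characteristic equation: x² - 12x + 35 = 0, which factors as (x - (7))(x - (5)) = 0.
Roots r₁ = 7, r₂ = 5 (distinct).
General solution: s(n) = A·(7)^n + B·(5)^n.
From s(0) = 4: A + B = 4.
From s(1) = -6: 7A + 5B = -6.
Solving: A = -13, B = 17.
So s(n) = 17 \cdot 5^{n} - 13 \cdot 7^{n}.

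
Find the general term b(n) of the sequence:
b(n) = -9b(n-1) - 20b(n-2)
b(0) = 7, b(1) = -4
Characteristic equation: x² + 9x + 20 = 0, which factors as (x - (-5))(x - (-4)) = 0.
Roots r₁ = -5, r₂ = -4 (distinct).
General solution: b(n) = A·(-5)^n + B·(-4)^n.
From b(0) = 7: A + B = 7.
From b(1) = -4: -5A - 4B = -4.
Solving: A = -24, B = 31.
So b(n) = 31 \left(-4\right)^{n} - 24 \left(-5\right)^{n}.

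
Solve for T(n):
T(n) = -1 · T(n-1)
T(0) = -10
Pure geometric recurrence with ratio -1.
By induction T(n) = T(0) · (-1)^n = - 10 \left(-1\right)^{n}.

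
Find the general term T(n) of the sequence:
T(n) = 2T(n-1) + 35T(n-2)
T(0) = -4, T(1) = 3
Characteristic equation: x² - 2x - 35 = 0, which factors as (x - (7))(x - (-5)) = 0.
Roots r₁ = 7, r₂ = -5 (distinct).
General solution: T(n) = A·(7)^n + B·(-5)^n.
From T(0) = -4: A + B = -4.
From T(1) = 3: 7A - 5B = 3.
Solving: A = - \frac{17}{12}, B = - \frac{31}{12}.
So T(n) = - \frac{31 \left(-5\right)^{n}}{12} - \frac{17 \cdot 7^{n}}{12}.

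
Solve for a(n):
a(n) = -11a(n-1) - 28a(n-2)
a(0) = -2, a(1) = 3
Characteristic equation: x² + 11x + 28 = 0, which factors as (x - (-4))(x - (-7)) = 0.
Roots r₁ = -4, r₂ = -7 (distinct).
General solution: a(n) = A·(-4)^n + B·(-7)^n.
From a(0) = -2: A + B = -2.
From a(1) = 3: -4A - 7B = 3.
Solving: A = - \frac{11}{3}, B = \frac{5}{3}.
So a(n) = - \frac{11 \left(-4\right)^{n}}{3} + \frac{5 \left(-7\right)^{n}}{3}.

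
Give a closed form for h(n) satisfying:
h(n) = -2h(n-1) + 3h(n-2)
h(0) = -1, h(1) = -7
Characteristic equation: x² + 2x - 3 = 0, which factors as (x - (1))(x - (-3)) = 0.
Roots r₁ = 1, r₂ = -3 (distinct).
General solution: h(n) = A·(1)^n + B·(-3)^n.
From h(0) = -1: A + B = -1.
From h(1) = -7: A - 3B = -7.
Solving: A = - \frac{5}{2}, B = \frac{3}{2}.
So h(n) = \frac{3 \left(-3\right)^{n}}{2} - \frac{5}{2}.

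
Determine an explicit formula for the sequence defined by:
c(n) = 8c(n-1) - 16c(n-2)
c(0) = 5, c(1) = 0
Characteristic equation: x² - 8x + 16 = 0, which is (x - (4))².
Repeated root r = 4.
General solution: c(n) = (A + Bn)·(4)^n.
From c(0) = 5: A = 5.
From c(1) = 0: (A + B)·(4) = 0 ⇒ B = -5.
So c(n) = \left(5 - 5 n\right) \cdot (4)^n.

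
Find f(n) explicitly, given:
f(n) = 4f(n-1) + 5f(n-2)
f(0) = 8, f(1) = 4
Characteristic equation: x² - 4x - 5 = 0, which factors as (x - (-1))(x - (5)) = 0.
Roots r₁ = -1, r₂ = 5 (distinct).
General solution: f(n) = A·(-1)^n + B·(5)^n.
From f(0) = 8: A + B = 8.
From f(1) = 4: -A + 5B = 4.
Solving: A = 6, B = 2.
So f(n) = 6 \left(-1\right)^{n} + 2 \cdot 5^{n}.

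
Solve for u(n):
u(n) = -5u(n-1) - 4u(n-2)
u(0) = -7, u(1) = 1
Characteristic equation: x² + 5x + 4 = 0, which factors as (x - (-4))(x - (-1)) = 0.
Roots r₁ = -4, r₂ = -1 (distinct).
General solution: u(n) = A·(-4)^n + B·(-1)^n.
From u(0) = -7: A + B = -7.
From u(1) = 1: -4A - B = 1.
Solving: A = 2, B = -9.
So u(n) = - 9 \left(-1\right)^{n} + 2 \left(-4\right)^{n}.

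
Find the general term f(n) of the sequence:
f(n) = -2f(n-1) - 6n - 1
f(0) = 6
First-order linear with linear forcing.
Homogeneous solution: f_h(n) = A·(-2)^n.
Try particular f_p(n) = pn + q. Substituting:
  pn + q = -2(p(n-1) + q) - 6n - 1.
Matching the n-coefficient: p = -2p - 6 ⇒ p = -2.
Matching constants: q = 2p - 2q - 1 ⇒ q = - \frac{5}{3}.
General: f(n) = A·(-2)^n - 2 n - \frac{5}{3}.
Apply f(0) = 6: A - \frac{5}{3} = 6 ⇒ A = \frac{23}{3}.
So f(n) = \frac{23 \left(-2\right)^{n}}{3} - 2 n - \frac{5}{3}.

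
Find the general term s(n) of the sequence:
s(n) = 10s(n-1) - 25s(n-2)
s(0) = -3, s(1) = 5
Characteristic equation: x² - 10x + 25 = 0, which is (x - (5))².
Repeated root r = 5.
General solution: s(n) = (A + Bn)·(5)^n.
From s(0) = -3: A = -3.
From s(1) = 5: (A + B)·(5) = 5 ⇒ B = 4.
So s(n) = \left(4 n - 3\right) \cdot (5)^n.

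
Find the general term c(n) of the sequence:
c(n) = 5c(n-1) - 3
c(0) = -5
First-order linear non-homogeneous.
Homogeneous solution: c_h(n) = A·(5)^n.
Try constant particular solution c_p = K: K = 5K - 3 ⇒ K = \frac{3}{4}.
General: c(n) = A·(5)^n + \frac{3}{4}.
Apply c(0) = -5: A + \frac{3}{4} = -5 ⇒ A = - \frac{23}{4}.
So c(n) = \frac{3}{4} - \frac{23 \cdot 5^{n}}{4}.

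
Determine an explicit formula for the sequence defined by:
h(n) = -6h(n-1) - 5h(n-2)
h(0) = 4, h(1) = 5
Characteristic equation: x² + 6x + 5 = 0, which factors as (x - (-5))(x - (-1)) = 0.
Roots r₁ = -5, r₂ = -1 (distinct).
General solution: h(n) = A·(-5)^n + B·(-1)^n.
From h(0) = 4: A + B = 4.
From h(1) = 5: -5A - B = 5.
Solving: A = - \frac{9}{4}, B = \frac{25}{4}.
So h(n) = \frac{25 \left(-1\right)^{n}}{4} - \frac{9 \left(-5\right)^{n}}{4}.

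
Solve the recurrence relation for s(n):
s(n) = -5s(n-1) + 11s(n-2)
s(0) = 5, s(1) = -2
Characteristic equation: x² + 5x - 11 = 0.
Discriminant Δ = (-5)² + 4·(11) = 69.
Roots r₁,₂ = (-5 ± √69)/2, so r₁ = - \frac{5}{2} + \frac{\sqrt{69}}{2}, r₂ = - \frac{\sqrt{69}}{2} - \frac{5}{2}.
General solution: s(n) = A·r₁^n + B·r₂^n.
From the initial conditions, A + B = 5 and r₁A + r₂B = -2.
Since r₁ - r₂ = √69: A = (-2 - (5)r₂)/√69 = \frac{7 \sqrt{69}}{46} + \frac{5}{2}, and B = 5 - A = \frac{5}{2} - \frac{7 \sqrt{69}}{46}.
So s(n) = \left(\frac{7 \sqrt{69}}{46} + \frac{5}{2}\right)\left(- \frac{5}{2} + \frac{\sqrt{69}}{2}\right)^n + \left(\frac{5}{2} - \frac{7 \sqrt{69}}{46}\right)\left(- \frac{\sqrt{69}}{2} - \frac{5}{2}\right)^n.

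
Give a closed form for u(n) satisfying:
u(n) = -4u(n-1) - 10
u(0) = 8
First-order linear non-homogeneous.
Homogeneous solution: u_h(n) = A·(-4)^n.
Try constant particular solution u_p = K: K = -4K - 10 ⇒ K = -2.
General: u(n) = A·(-4)^n - 2.
Apply u(0) = 8: A - 2 = 8 ⇒ A = 10.
So u(n) = 10 \left(-4\right)^{n} - 2.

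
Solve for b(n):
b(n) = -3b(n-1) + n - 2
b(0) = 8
First-order linear with linear forcing.
Homogeneous solution: b_h(n) = A·(-3)^n.
Try particular b_p(n) = pn + q. Substituting:
  pn + q = -3(p(n-1) + q) + n - 2.
Matching the n-coefficient: p = -3p + 1 ⇒ p = \frac{1}{4}.
Matching constants: q = 3p - 3q - 2 ⇒ q = - \frac{5}{16}.
General: b(n) = A·(-3)^n + \frac{n}{4} - \frac{5}{16}.
Apply b(0) = 8: A - \frac{5}{16} = 8 ⇒ A = \frac{133}{16}.
So b(n) = \frac{133 \left(-3\right)^{n}}{16} + \frac{n}{4} - \frac{5}{16}.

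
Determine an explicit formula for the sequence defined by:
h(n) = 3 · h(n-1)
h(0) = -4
Pure geometric recurrence with ratio 3.
By induction h(n) = h(0) · (3)^n = - 4 \cdot 3^{n}.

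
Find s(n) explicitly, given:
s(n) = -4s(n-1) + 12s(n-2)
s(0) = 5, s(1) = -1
Characteristic equation: x² + 4x - 12 = 0, which factors as (x - (2))(x - (-6)) = 0.
Roots r₁ = 2, r₂ = -6 (distinct).
General solution: s(n) = A·(2)^n + B·(-6)^n.
From s(0) = 5: A + B = 5.
From s(1) = -1: 2A - 6B = -1.
Solving: A = \frac{29}{8}, B = \frac{11}{8}.
So s(n) = \frac{11 \left(-6\right)^{n}}{8} + \frac{29 \cdot 2^{n}}{8}.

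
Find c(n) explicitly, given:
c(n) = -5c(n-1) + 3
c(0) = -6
First-order linear non-homogeneous.
Homogeneous solution: c_h(n) = A·(-5)^n.
Try constant particular solution c_p = K: K = -5K + 3 ⇒ K = \frac{1}{2}.
General: c(n) = A·(-5)^n + \frac{1}{2}.
Apply c(0) = -6: A + \frac{1}{2} = -6 ⇒ A = - \frac{13}{2}.
So c(n) = \frac{1}{2} - \frac{13 \left(-5\right)^{n}}{2}.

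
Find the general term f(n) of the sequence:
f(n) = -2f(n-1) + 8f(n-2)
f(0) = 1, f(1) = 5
Characteristic equation: x² + 2x - 8 = 0, which factors as (x - (2))(x - (-4)) = 0.
Roots r₁ = 2, r₂ = -4 (distinct).
General solution: f(n) = A·(2)^n + B·(-4)^n.
From f(0) = 1: A + B = 1.
From f(1) = 5: 2A - 4B = 5.
Solving: A = \frac{3}{2}, B = - \frac{1}{2}.
So f(n) = - \frac{\left(-4\right)^{n}}{2} + \frac{3 \cdot 2^{n}}{2}.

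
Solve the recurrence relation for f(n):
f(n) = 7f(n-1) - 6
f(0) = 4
First-order linear non-homogeneous.
Homogeneous solution: f_h(n) = A·(7)^n.
Try constant particular solution f_p = K: K = 7K - 6 ⇒ K = 1.
General: f(n) = A·(7)^n + 1.
Apply f(0) = 4: A + 1 = 4 ⇒ A = 3.
So f(n) = 3 \cdot 7^{n} + 1.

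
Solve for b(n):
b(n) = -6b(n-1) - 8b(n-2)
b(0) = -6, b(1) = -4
Characteristic equation: x² + 6x + 8 = 0, which factors as (x - (-2))(x - (-4)) = 0.
Roots r₁ = -2, r₂ = -4 (distinct).
General solution: b(n) = A·(-2)^n + B·(-4)^n.
From b(0) = -6: A + B = -6.
From b(1) = -4: -2A - 4B = -4.
Solving: A = -14, B = 8.
So b(n) = - 14 \left(-2\right)^{n} + 8 \left(-4\right)^{n}.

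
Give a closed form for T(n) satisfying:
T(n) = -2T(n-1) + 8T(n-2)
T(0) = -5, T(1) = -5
Characteristic equation: x² + 2x - 8 = 0, which factors as (x - (2))(x - (-4)) = 0.
Roots r₁ = 2, r₂ = -4 (distinct).
General solution: T(n) = A·(2)^n + B·(-4)^n.
From T(0) = -5: A + B = -5.
From T(1) = -5: 2A - 4B = -5.
Solving: A = - \frac{25}{6}, B = - \frac{5}{6}.
So T(n) = - \frac{5 \left(-4\right)^{n}}{6} - \frac{25 \cdot 2^{n}}{6}.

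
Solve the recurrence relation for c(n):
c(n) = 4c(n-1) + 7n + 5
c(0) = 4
First-order linear with linear forcing.
Homogeneous solution: c_h(n) = A·(4)^n.
Try particular c_p(n) = pn + q. Substituting:
  pn + q = 4(p(n-1) + q) + 7n + 5.
Matching the n-coefficient: p = 4p + 7 ⇒ p = - \frac{7}{3}.
Matching constants: q = -4p + 4q + 5 ⇒ q = - \frac{43}{9}.
General: c(n) = A·(4)^n - \frac{7 n}{3} - \frac{43}{9}.
Apply c(0) = 4: A - \frac{43}{9} = 4 ⇒ A = \frac{79}{9}.
So c(n) = \frac{79 \cdot 4^{n}}{9} - \frac{7 n}{3} - \frac{43}{9}.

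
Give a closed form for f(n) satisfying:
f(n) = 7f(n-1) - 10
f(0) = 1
First-order linear non-homogeneous.
Homogeneous solution: f_h(n) = A·(7)^n.
Try constant particular solution f_p = K: K = 7K - 10 ⇒ K = \frac{5}{3}.
General: f(n) = A·(7)^n + \frac{5}{3}.
Apply f(0) = 1: A + \frac{5}{3} = 1 ⇒ A = - \frac{2}{3}.
So f(n) = \frac{5}{3} - \frac{2 \cdot 7^{n}}{3}.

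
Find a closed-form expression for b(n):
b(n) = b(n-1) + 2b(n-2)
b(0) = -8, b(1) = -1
Characteristic equation: x² - x - 2 = 0, which factors as (x - (2))(x - (-1)) = 0.
Roots r₁ = 2, r₂ = -1 (distinct).
General solution: b(n) = A·(2)^n + B·(-1)^n.
From b(0) = -8: A + B = -8.
From b(1) = -1: 2A - B = -1.
Solving: A = -3, B = -5.
So b(n) = - 5 \left(-1\right)^{n} - 3 \cdot 2^{n}.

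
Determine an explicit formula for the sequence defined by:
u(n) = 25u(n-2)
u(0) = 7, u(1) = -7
Characteristic equation: x² - 25 = 0, which factors as (x - (-5))(x - (5)) = 0.
Roots r₁ = -5, r₂ = 5 (distinct).
General solution: u(n) = A·(-5)^n + B·(5)^n.
From u(0) = 7: A + B = 7.
From u(1) = -7: -5A + 5B = -7.
Solving: A = \frac{21}{5}, B = \frac{14}{5}.
So u(n) = \frac{21 \left(-5\right)^{n}}{5} + \frac{14 \cdot 5^{n}}{5}.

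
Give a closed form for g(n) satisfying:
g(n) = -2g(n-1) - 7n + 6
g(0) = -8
First-order linear with linear forcing.
Homogeneous solution: g_h(n) = A·(-2)^n.
Try particular g_p(n) = pn + q. Substituting:
  pn + q = -2(p(n-1) + q) - 7n + 6.
Matching the n-coefficient: p = -2p - 7 ⇒ p = - \frac{7}{3}.
Matching constants: q = 2p - 2q + 6 ⇒ q = \frac{4}{9}.
General: g(n) = A·(-2)^n - \frac{7 n}{3} + \frac{4}{9}.
Apply g(0) = -8: A + \frac{4}{9} = -8 ⇒ A = - \frac{76}{9}.
So g(n) = - \frac{76 \left(-2\right)^{n}}{9} - \frac{7 n}{3} + \frac{4}{9}.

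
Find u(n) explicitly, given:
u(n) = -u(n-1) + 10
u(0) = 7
First-order linear non-homogeneous.
Homogeneous solution: u_h(n) = A·(-1)^n.
Try constant particular solution u_p = K: K = -K + 10 ⇒ K = 5.
General: u(n) = A·(-1)^n + 5.
Apply u(0) = 7: A + 5 = 7 ⇒ A = 2.
So u(n) = 2 \left(-1\right)^{n} + 5.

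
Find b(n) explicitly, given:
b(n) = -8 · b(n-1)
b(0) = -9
Pure geometric recurrence with ratio -8.
By induction b(n) = b(0) · (-8)^n = - 9 \left(-8\right)^{n}.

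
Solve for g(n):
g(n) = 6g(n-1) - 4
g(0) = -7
First-order linear non-homogeneous.
Homogeneous solution: g_h(n) = A·(6)^n.
Try constant particular solution g_p = K: K = 6K - 4 ⇒ K = \frac{4}{5}.
General: g(n) = A·(6)^n + \frac{4}{5}.
Apply g(0) = -7: A + \frac{4}{5} = -7 ⇒ A = - \frac{39}{5}.
So g(n) = \frac{4}{5} - \frac{39 \cdot 6^{n}}{5}.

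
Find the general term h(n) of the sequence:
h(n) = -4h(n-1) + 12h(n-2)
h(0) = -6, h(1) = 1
Characteristic equation: x² + 4x - 12 = 0, which factors as (x - (2))(x - (-6)) = 0.
Roots r₁ = 2, r₂ = -6 (distinct).
General solution: h(n) = A·(2)^n + B·(-6)^n.
From h(0) = -6: A + B = -6.
From h(1) = 1: 2A - 6B = 1.
Solving: A = - \frac{35}{8}, B = - \frac{13}{8}.
So h(n) = - \frac{13 \left(-6\right)^{n}}{8} - \frac{35 \cdot 2^{n}}{8}.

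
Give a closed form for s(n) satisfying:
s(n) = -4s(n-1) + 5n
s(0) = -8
First-order linear with linear forcing.
Homogeneous solution: s_h(n) = A·(-4)^n.
Try particular s_p(n) = pn + q. Substituting:
  pn + q = -4(p(n-1) + q) + 5n.
Matching the n-coefficient: p = -4p + 5 ⇒ p = 1.
Matching constants: q = 4p - 4q ⇒ q = \frac{4}{5}.
General: s(n) = A·(-4)^n + n + \frac{4}{5}.
Apply s(0) = -8: A + \frac{4}{5} = -8 ⇒ A = - \frac{44}{5}.
So s(n) = - \frac{44 \left(-4\right)^{n}}{5} + n + \frac{4}{5}.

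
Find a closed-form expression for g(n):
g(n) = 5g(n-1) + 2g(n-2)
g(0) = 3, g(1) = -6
Characteristic equation: x² - 5x - 2 = 0.
Discriminant Δ = (5)² + 4·(2) = 33.
Roots r₁,₂ = (5 ± √33)/2, so r₁ = \frac{5}{2} + \frac{\sqrt{33}}{2}, r₂ = \frac{5}{2} - \frac{\sqrt{33}}{2}.
General solution: g(n) = A·r₁^n + B·r₂^n.
From the initial conditions, A + B = 3 and r₁A + r₂B = -6.
Since r₁ - r₂ = √33: A = (-6 - (3)r₂)/√33 = \frac{3}{2} - \frac{9 \sqrt{33}}{22}, and B = 3 - A = \frac{3}{2} + \frac{9 \sqrt{33}}{22}.
So g(n) = \left(\frac{3}{2} - \frac{9 \sqrt{33}}{22}\right)\left(\frac{5}{2} + \frac{\sqrt{33}}{2}\right)^n + \left(\frac{3}{2} + \frac{9 \sqrt{33}}{22}\right)\left(\frac{5}{2} - \frac{\sqrt{33}}{2}\right)^n.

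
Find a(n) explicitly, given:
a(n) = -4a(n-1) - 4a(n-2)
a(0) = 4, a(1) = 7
Characteristic equation: x² + 4x + 4 = 0, which is (x - (-2))².
Repeated root r = -2.
General solution: a(n) = (A + Bn)·(-2)^n.
From a(0) = 4: A = 4.
From a(1) = 7: (A + B)·(-2) = 7 ⇒ B = - \frac{15}{2}.
So a(n) = \left(4 - \frac{15 n}{2}\right) \cdot (-2)^n.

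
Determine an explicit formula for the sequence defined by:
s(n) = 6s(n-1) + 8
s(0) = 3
First-order linear non-homogeneous.
Homogeneous solution: s_h(n) = A·(6)^n.
Try constant particular solution s_p = K: K = 6K + 8 ⇒ K = - \frac{8}{5}.
General: s(n) = A·(6)^n - \frac{8}{5}.
Apply s(0) = 3: A - \frac{8}{5} = 3 ⇒ A = \frac{23}{5}.
So s(n) = \frac{23 \cdot 6^{n}}{5} - \frac{8}{5}.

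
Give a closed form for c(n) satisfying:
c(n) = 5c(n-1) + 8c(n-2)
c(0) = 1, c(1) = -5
Characteristic equation: x² - 5x - 8 = 0.
Discriminant Δ = (5)² + 4·(8) = 57.
Roots r₁,₂ = (5 ± √57)/2, so r₁ = \frac{5}{2} + \frac{\sqrt{57}}{2}, r₂ = \frac{5}{2} - \frac{\sqrt{57}}{2}.
General solution: c(n) = A·r₁^n + B·r₂^n.
From the initial conditions, A + B = 1 and r₁A + r₂B = -5.
Since r₁ - r₂ = √57: A = (-5 - (1)r₂)/√57 = \frac{1}{2} - \frac{5 \sqrt{57}}{38}, and B = 1 - A = \frac{1}{2} + \frac{5 \sqrt{57}}{38}.
So c(n) = \left(\frac{1}{2} - \frac{5 \sqrt{57}}{38}\right)\left(\frac{5}{2} + \frac{\sqrt{57}}{2}\right)^n + \left(\frac{1}{2} + \frac{5 \sqrt{57}}{38}\right)\left(\frac{5}{2} - \frac{\sqrt{57}}{2}\right)^n.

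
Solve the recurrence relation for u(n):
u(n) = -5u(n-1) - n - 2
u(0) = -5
First-order linear with linear forcing.
Homogeneous solution: u_h(n) = A·(-5)^n.
Try particular u_p(n) = pn + q. Substituting:
  pn + q = -5(p(n-1) + q) - n - 2.
Matching the n-coefficient: p = -5p - 1 ⇒ p = - \frac{1}{6}.
Matching constants: q = 5p - 5q - 2 ⇒ q = - \frac{17}{36}.
General: u(n) = A·(-5)^n - \frac{n}{6} - \frac{17}{36}.
Apply u(0) = -5: A - \frac{17}{36} = -5 ⇒ A = - \frac{163}{36}.
So u(n) = - \frac{163 \left(-5\right)^{n}}{36} - \frac{n}{6} - \frac{17}{36}.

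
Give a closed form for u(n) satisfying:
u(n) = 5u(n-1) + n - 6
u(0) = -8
First-order linear with linear forcing.
Homogeneous solution: u_h(n) = A·(5)^n.
Try particular u_p(n) = pn + q. Substituting:
  pn + q = 5(p(n-1) + q) + n - 6.
Matching the n-coefficient: p = 5p + 1 ⇒ p = - \frac{1}{4}.
Matching constants: q = -5p + 5q - 6 ⇒ q = \frac{19}{16}.
General: u(n) = A·(5)^n - \frac{n}{4} + \frac{19}{16}.
Apply u(0) = -8: A + \frac{19}{16} = -8 ⇒ A = - \frac{147}{16}.
So u(n) = - \frac{147 \cdot 5^{n}}{16} - \frac{n}{4} + \frac{19}{16}.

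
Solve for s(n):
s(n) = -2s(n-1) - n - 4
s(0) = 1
First-order linear with linear forcing.
Homogeneous solution: s_h(n) = A·(-2)^n.
Try particular s_p(n) = pn + q. Substituting:
  pn + q = -2(p(n-1) + q) - n - 4.
Matching the n-coefficient: p = -2p - 1 ⇒ p = - \frac{1}{3}.
Matching constants: q = 2p - 2q - 4 ⇒ q = - \frac{14}{9}.
General: s(n) = A·(-2)^n - \frac{n}{3} - \frac{14}{9}.
Apply s(0) = 1: A - \frac{14}{9} = 1 ⇒ A = \frac{23}{9}.
So s(n) = \frac{23 \left(-2\right)^{n}}{9} - \frac{n}{3} - \frac{14}{9}.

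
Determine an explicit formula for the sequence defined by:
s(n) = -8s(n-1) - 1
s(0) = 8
First-order linear non-homogeneous.
Homogeneous solution: s_h(n) = A·(-8)^n.
Try constant particular solution s_p = K: K = -8K - 1 ⇒ K = - \frac{1}{9}.
General: s(n) = A·(-8)^n - \frac{1}{9}.
Apply s(0) = 8: A - \frac{1}{9} = 8 ⇒ A = \frac{73}{9}.
So s(n) = \frac{73 \left(-8\right)^{n}}{9} - \frac{1}{9}.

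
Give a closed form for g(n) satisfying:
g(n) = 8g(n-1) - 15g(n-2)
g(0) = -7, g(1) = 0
Characteristic equation: x² - 8x + 15 = 0, which factors as (x - (3))(x - (5)) = 0.
Roots r₁ = 3, r₂ = 5 (distinct).
General solution: g(n) = A·(3)^n + B·(5)^n.
From g(0) = -7: A + B = -7.
From g(1) = 0: 3A + 5B = 0.
Solving: A = - \frac{35}{2}, B = \frac{21}{2}.
So g(n) = - \frac{35 \cdot 3^{n}}{2} + \frac{21 \cdot 5^{n}}{2}.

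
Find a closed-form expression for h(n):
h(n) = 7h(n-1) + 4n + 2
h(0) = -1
First-order linear with linear forcing.
Homogeneous solution: h_h(n) = A·(7)^n.
Try particular h_p(n) = pn + q. Substituting:
  pn + q = 7(p(n-1) + q) + 4n + 2.
Matching the n-coefficient: p = 7p + 4 ⇒ p = - \frac{2}{3}.
Matching constants: q = -7p + 7q + 2 ⇒ q = - \frac{10}{9}.
General: h(n) = A·(7)^n - \frac{2 n}{3} - \frac{10}{9}.
Apply h(0) = -1: A - \frac{10}{9} = -1 ⇒ A = \frac{1}{9}.
So h(n) = \frac{7^{n}}{9} - \frac{2 n}{3} - \frac{10}{9}.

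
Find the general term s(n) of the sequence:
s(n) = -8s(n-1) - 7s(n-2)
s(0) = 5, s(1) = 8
Characteristic equation: x² + 8x + 7 = 0, which factors as (x - (-7))(x - (-1)) = 0.
Roots r₁ = -7, r₂ = -1 (distinct).
General solution: s(n) = A·(-7)^n + B·(-1)^n.
From s(0) = 5: A + B = 5.
From s(1) = 8: -7A - B = 8.
Solving: A = - \frac{13}{6}, B = \frac{43}{6}.
So s(n) = \frac{43 \left(-1\right)^{n}}{6} - \frac{13 \left(-7\right)^{n}}{6}.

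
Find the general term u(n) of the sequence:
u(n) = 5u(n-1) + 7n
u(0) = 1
First-order linear with linear forcing.
Homogeneous solution: u_h(n) = A·(5)^n.
Try particular u_p(n) = pn + q. Substituting:
  pn + q = 5(p(n-1) + q) + 7n.
Matching the n-coefficient: p = 5p + 7 ⇒ p = - \frac{7}{4}.
Matching constants: q = -5p + 5q ⇒ q = - \frac{35}{16}.
General: u(n) = A·(5)^n - \frac{7 n}{4} - \frac{35}{16}.
Apply u(0) = 1: A - \frac{35}{16} = 1 ⇒ A = \frac{51}{16}.
So u(n) = \frac{51 \cdot 5^{n}}{16} - \frac{7 n}{4} - \frac{35}{16}.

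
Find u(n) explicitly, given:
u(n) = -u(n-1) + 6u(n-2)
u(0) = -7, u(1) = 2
Characteristic equation: x² + x - 6 = 0, which factors as (x - (2))(x - (-3)) = 0.
Roots r₁ = 2, r₂ = -3 (distinct).
General solution: u(n) = A·(2)^n + B·(-3)^n.
From u(0) = -7: A + B = -7.
From u(1) = 2: 2A - 3B = 2.
Solving: A = - \frac{19}{5}, B = - \frac{16}{5}.
So u(n) = - \frac{16 \left(-3\right)^{n}}{5} - \frac{19 \cdot 2^{n}}{5}.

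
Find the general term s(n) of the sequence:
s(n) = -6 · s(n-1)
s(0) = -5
Pure geometric recurrence with ratio -6.
By induction s(n) = s(0) · (-6)^n = - 5 \left(-6\right)^{n}.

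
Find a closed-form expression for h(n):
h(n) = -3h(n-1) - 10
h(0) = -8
First-order linear non-homogeneous.
Homogeneous solution: h_h(n) = A·(-3)^n.
Try constant particular solution h_p = K: K = -3K - 10 ⇒ K = - \frac{5}{2}.
General: h(n) = A·(-3)^n - \frac{5}{2}.
Apply h(0) = -8: A - \frac{5}{2} = -8 ⇒ A = - \frac{11}{2}.
So h(n) = - \frac{11 \left(-3\right)^{n}}{2} - \frac{5}{2}.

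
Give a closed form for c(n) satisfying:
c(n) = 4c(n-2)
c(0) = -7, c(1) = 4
Characteristic equation: x² - 4 = 0, which factors as (x - (-2))(x - (2)) = 0.
Roots r₁ = -2, r₂ = 2 (distinct).
General solution: c(n) = A·(-2)^n + B·(2)^n.
From c(0) = -7: A + B = -7.
From c(1) = 4: -2A + 2B = 4.
Solving: A = - \frac{9}{2}, B = - \frac{5}{2}.
So c(n) = - \frac{9 \left(-2\right)^{n}}{2} - \frac{5 \cdot 2^{n}}{2}.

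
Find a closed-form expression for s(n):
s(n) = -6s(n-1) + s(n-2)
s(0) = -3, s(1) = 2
Characteristic equation: x² + 6x - 1 = 0.
Discriminant Δ = (-6)² + 4·(1) = 40.
Roots r₁,₂ = (-6 ± √40)/2, so r₁ = -3 + \sqrt{10}, r₂ = - \sqrt{10} - 3.
General solution: s(n) = A·r₁^n + B·r₂^n.
From the initial conditions, A + B = -3 and r₁A + r₂B = 2.
Since r₁ - r₂ = √40: A = (2 - (-3)r₂)/√40 = - \frac{3}{2} - \frac{7 \sqrt{10}}{20}, and B = -3 - A = - \frac{3}{2} + \frac{7 \sqrt{10}}{20}.
So s(n) = \left(- \frac{3}{2} - \frac{7 \sqrt{10}}{20}\right)\left(-3 + \sqrt{10}\right)^n + \left(- \frac{3}{2} + \frac{7 \sqrt{10}}{20}\right)\left(- \sqrt{10} - 3\right)^n.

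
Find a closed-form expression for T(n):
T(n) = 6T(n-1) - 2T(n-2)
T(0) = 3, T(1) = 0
Characteristic equation: x² - 6x + 2 = 0.
Discriminant Δ = (6)² + 4·(-2) = 28.
Roots r₁,₂ = (6 ± √28)/2, so r₁ = \sqrt{7} + 3, r₂ = 3 - \sqrt{7}.
General solution: T(n) = A·r₁^n + B·r₂^n.
From the initial conditions, A + B = 3 and r₁A + r₂B = 0.
Since r₁ - r₂ = √28: A = (0 - (3)r₂)/√28 = \frac{3}{2} - \frac{9 \sqrt{7}}{14}, and B = 3 - A = \frac{3}{2} + \frac{9 \sqrt{7}}{14}.
So T(n) = \left(\frac{3}{2} - \frac{9 \sqrt{7}}{14}\right)\left(\sqrt{7} + 3\right)^n + \left(\frac{3}{2} + \frac{9 \sqrt{7}}{14}\right)\left(3 - \sqrt{7}\right)^n.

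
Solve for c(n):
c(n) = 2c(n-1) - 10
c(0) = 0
First-order linear non-homogeneous.
Homogeneous solution: c_h(n) = A·(2)^n.
Try constant particular solution c_p = K: K = 2K - 10 ⇒ K = 10.
General: c(n) = A·(2)^n + 10.
Apply c(0) = 0: A + 10 = 0 ⇒ A = -10.
So c(n) = 10 - 10 \cdot 2^{n}.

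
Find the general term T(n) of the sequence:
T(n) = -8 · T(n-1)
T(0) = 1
Pure geometric recurrence with ratio -8.
By induction T(n) = T(0) · (-8)^n = \left(-8\right)^{n}.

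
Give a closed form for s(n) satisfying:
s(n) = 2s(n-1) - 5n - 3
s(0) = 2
First-order linear with linear forcing.
Homogeneous solution: s_h(n) = A·(2)^n.
Try particular s_p(n) = pn + q. Substituting:
  pn + q = 2(p(n-1) + q) - 5n - 3.
Matching the n-coefficient: p = 2p - 5 ⇒ p = 5.
Matching constants: q = -2p + 2q - 3 ⇒ q = 13.
General: s(n) = A·(2)^n + 5 n + 13.
Apply s(0) = 2: A + 13 = 2 ⇒ A = -11.
So s(n) = - 11 \cdot 2^{n} + 5 n + 13.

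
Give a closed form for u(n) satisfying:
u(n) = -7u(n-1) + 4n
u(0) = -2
First-order linear with linear forcing.
Homogeneous solution: u_h(n) = A·(-7)^n.
Try particular u_p(n) = pn + q. Substituting:
  pn + q = -7(p(n-1) + q) + 4n.
Matching the n-coefficient: p = -7p + 4 ⇒ p = \frac{1}{2}.
Matching constants: q = 7p - 7q ⇒ q = \frac{7}{16}.
General: u(n) = A·(-7)^n + \frac{n}{2} + \frac{7}{16}.
Apply u(0) = -2: A + \frac{7}{16} = -2 ⇒ A = - \frac{39}{16}.
So u(n) = - \frac{39 \left(-7\right)^{n}}{16} + \frac{n}{2} + \frac{7}{16}.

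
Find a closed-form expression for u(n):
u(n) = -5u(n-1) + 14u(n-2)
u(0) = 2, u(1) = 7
Characteristic equation: x² + 5x - 14 = 0, which factors as (x - (2))(x - (-7)) = 0.
Roots r₁ = 2, r₂ = -7 (distinct).
General solution: u(n) = A·(2)^n + B·(-7)^n.
From u(0) = 2: A + B = 2.
From u(1) = 7: 2A - 7B = 7.
Solving: A = \frac{7}{3}, B = - \frac{1}{3}.
So u(n) = - \frac{\left(-7\right)^{n}}{3} + \frac{7 \cdot 2^{n}}{3}.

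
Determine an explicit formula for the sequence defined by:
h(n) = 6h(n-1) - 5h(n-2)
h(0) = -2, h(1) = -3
Characteristic equation: x² - 6x + 5 = 0, which factors as (x - (1))(x - (5)) = 0.
Roots r₁ = 1, r₂ = 5 (distinct).
General solution: h(n) = A·(1)^n + B·(5)^n.
From h(0) = -2: A + B = -2.
From h(1) = -3: A + 5B = -3.
Solving: A = - \frac{7}{4}, B = - \frac{1}{4}.
So h(n) = - \frac{5^{n}}{4} - \frac{7}{4}.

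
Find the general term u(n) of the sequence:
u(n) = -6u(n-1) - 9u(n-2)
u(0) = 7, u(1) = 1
Characteristic equation: x² + 6x + 9 = 0, which is (x - (-3))².
Repeated root r = -3.
General solution: u(n) = (A + Bn)·(-3)^n.
From u(0) = 7: A = 7.
From u(1) = 1: (A + B)·(-3) = 1 ⇒ B = - \frac{22}{3}.
So u(n) = \left(7 - \frac{22 n}{3}\right) \cdot (-3)^n.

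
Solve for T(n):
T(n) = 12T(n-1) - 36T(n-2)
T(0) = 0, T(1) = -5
Characteristic equation: x² - 12x + 36 = 0, which is (x - (6))².
Repeated root r = 6.
General solution: T(n) = (A + Bn)·(6)^n.
From T(0) = 0: A = 0.
From T(1) = -5: (A + B)·(6) = -5 ⇒ B = - \frac{5}{6}.
So T(n) = \left(- \frac{5 n}{6}\right) \cdot (6)^n.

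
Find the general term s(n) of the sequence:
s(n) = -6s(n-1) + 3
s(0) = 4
First-order linear non-homogeneous.
Homogeneous solution: s_h(n) = A·(-6)^n.
Try constant particular solution s_p = K: K = -6K + 3 ⇒ K = \frac{3}{7}.
General: s(n) = A·(-6)^n + \frac{3}{7}.
Apply s(0) = 4: A + \frac{3}{7} = 4 ⇒ A = \frac{25}{7}.
So s(n) = \frac{25 \left(-6\right)^{n}}{7} + \frac{3}{7}.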